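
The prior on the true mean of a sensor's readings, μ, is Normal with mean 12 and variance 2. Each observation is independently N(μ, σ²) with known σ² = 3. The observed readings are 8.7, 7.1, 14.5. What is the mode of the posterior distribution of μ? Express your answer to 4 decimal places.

μ̂_MAP = 10.7333

n = 3; x̄ = (8.7 + 7.1 + 14.5)/3 = 30.3/3 = 10.1.
For a Normal prior and Normal likelihood with known variance, the posterior is Normal; its mode equals its mean, the precision-weighted average.
Prior precision 1/σ₀² = 1/2 = 0.5; data precision n/σ² = 3/3 = 1.
μ̂ = (0.5·12 + 1·10.1) / (0.5 + 1) = 16.1/1.5 = 161/15 ≈ 10.7333.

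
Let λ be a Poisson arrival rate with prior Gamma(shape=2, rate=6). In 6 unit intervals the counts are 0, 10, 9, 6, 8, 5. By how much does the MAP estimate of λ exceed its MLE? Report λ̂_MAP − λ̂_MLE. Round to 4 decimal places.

MAP − MLE = -3.0833

Σxᵢ = 38. Posterior is Gamma(40, 12); MAP = (40−1)/12 = 39/12 ≈ 3.25000.
MLE = x̄ = 38/6 ≈ 6.33333.
Difference = 39/12 − 38/6 = -37/12 ≈ -3.0833.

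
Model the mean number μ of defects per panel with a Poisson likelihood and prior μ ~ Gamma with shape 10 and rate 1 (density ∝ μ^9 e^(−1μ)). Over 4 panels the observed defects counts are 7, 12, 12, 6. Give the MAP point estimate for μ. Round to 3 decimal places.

μ̂_MAP = 9.200

Σxᵢ = 7+12+12+6 = 37, with n = 4.
Posterior ∝ μ^9e^(−1μ) · μ^37e^(−4μ) = μ^46e^(−5μ), i.e. Gamma(shape=47, rate=5).
The mode of a Gamma(a, b) with a ≥ 1 (shape–rate) is (a−1)/b = 46/5 ≈ 9.200.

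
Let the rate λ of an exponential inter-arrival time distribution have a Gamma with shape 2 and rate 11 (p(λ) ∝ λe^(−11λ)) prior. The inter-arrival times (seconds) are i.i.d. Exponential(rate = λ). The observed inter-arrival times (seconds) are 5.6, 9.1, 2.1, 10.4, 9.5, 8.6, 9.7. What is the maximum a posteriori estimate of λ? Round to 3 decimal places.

The Exponential(rate=λ) likelihood is ∝ λ^n e^(−λΣtᵢ). Here n = 7 and Σtᵢ = 5.6 + 9.1 + 2.1 + 10.4 + 9.5 + 8.6 + 9.7 = 55.
Posterior ∝ λe^(−11λ) · λ^7e^(−55λ) = λ^8e^(−66λ), i.e. Gamma(9, 66).
Mode = (a−1)/b = 8/66 ≈ 0.121.

λ̂_MAP = 0.121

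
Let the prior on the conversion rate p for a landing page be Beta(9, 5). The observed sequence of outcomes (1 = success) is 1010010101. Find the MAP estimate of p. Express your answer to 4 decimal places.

p̂_MAP = 0.5909

Prior: Beta(9, 5).
Data: 5 successes in 10 trials (from the sequence). The binomial likelihood contributes p^5(1−p)^5, so the posterior is Beta(9+5, 5+5) = Beta(14, 10).
For Beta(a, b) with a, b > 1 the mode is (a−1)/(a+b−2) = 13/22 ≈ 0.5909.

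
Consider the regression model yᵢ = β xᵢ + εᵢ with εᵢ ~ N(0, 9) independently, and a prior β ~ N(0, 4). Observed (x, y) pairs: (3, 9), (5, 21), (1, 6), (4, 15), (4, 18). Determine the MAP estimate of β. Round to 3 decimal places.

β̂_MAP = 3.899

log p(β | y) = −Σ(yᵢ − βxᵢ)²/(2·9) − β²/(2·4) + const.
Setting the derivative to zero: Σxᵢ(yᵢ − βxᵢ)/9 − β/4 = 0, so β = Σxᵢyᵢ / (Σxᵢ² + σ²/τ²).
Σxᵢyᵢ = 3·9 + 5·21 + 1·6 + 4·15 + 4·18 = 270; Σxᵢ² = 67; σ²/τ² = 2.25.
β̂_MAP = 270 / (67 + 2.25) = 270/69.25 ≈ 3.899.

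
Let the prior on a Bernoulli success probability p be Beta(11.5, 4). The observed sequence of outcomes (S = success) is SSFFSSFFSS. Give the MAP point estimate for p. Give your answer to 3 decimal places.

Prior: Beta(11.5, 4).
Data: 6 successes in 10 trials (from the sequence). The binomial likelihood contributes p^6(1−p)^4, so the posterior is Beta(11.5+6, 4+4) = Beta(17.5, 8).
For Beta(a, b) with a, b > 1 the mode is (a−1)/(a+b−2) = 16.5/23.5 ≈ 0.702.

p̂_MAP = 0.702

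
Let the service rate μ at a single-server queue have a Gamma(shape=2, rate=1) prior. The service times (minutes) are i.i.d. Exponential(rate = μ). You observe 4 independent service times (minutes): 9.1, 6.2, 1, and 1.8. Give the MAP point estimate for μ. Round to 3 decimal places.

μ̂_MAP = 0.262

The Exponential(rate=μ) likelihood is ∝ μ^n e^(−μΣtᵢ). Here n = 4 and Σtᵢ = 9.1 + 6.2 + 1 + 1.8 = 18.1.
Posterior ∝ μe^(−1μ) · μ^4e^(−18.1μ) = μ^5e^(−19.1μ), i.e. Gamma(6, 19.1).
Mode = (a−1)/b = 5/19.1 ≈ 0.262.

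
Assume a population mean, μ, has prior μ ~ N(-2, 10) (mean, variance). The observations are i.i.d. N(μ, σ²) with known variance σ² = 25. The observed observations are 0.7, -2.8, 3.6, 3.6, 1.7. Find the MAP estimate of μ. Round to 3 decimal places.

n = 5; x̄ = (0.7 + (-2.8) + 3.6 + 3.6 + 1.7)/5 = 6.8/5 = 1.36.
For a Normal prior and Normal likelihood with known variance, the posterior is Normal; its mode equals its mean, the precision-weighted average.
Prior precision 1/σ₀² = 1/10 = 0.1; data precision n/σ² = 5/25 = 0.2.
μ̂ = (0.1·(-2) + 0.2·1.36) / (0.1 + 0.2) = 0.072/0.3 = 0.240.

μ̂_MAP = 0.240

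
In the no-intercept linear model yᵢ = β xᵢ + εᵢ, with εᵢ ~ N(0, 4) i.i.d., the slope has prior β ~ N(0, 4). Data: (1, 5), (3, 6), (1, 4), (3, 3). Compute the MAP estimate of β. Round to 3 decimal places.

log p(β | y) = −Σ(yᵢ − βxᵢ)²/(2·4) − β²/(2·4) + const.
Setting the derivative to zero: Σxᵢ(yᵢ − βxᵢ)/4 − β/4 = 0, so β = Σxᵢyᵢ / (Σxᵢ² + σ²/τ²).
Σxᵢyᵢ = 1·5 + 3·6 + 1·4 + 3·3 = 36; Σxᵢ² = 20; σ²/τ² = 1.
β̂_MAP = 36 / (20 + 1) = 36/21 ≈ 1.714.

β̂_MAP = 1.714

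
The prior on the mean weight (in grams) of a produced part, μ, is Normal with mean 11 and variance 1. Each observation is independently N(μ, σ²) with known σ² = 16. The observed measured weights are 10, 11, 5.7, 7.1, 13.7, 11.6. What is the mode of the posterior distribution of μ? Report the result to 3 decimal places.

n = 6; x̄ = (10 + 11 + 5.7 + 7.1 + 13.7 + 11.6)/6 = 59.1/6 = 9.85.
For a Normal prior and Normal likelihood with known variance, the posterior is Normal; its mode equals its mean, the precision-weighted average.
Prior precision 1/σ₀² = 1/1 = 1; data precision n/σ² = 6/16 = 0.375.
μ̂ = (1·11 + 0.375·9.85) / (1 + 0.375) = 14.69375/1.375 = 2351/220 ≈ 10.686.

μ̂_MAP = 10.686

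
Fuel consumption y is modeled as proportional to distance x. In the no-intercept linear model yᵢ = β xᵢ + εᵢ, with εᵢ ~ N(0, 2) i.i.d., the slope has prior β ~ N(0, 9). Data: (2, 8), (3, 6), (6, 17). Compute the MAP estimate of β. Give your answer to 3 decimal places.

log p(β | y) = −Σ(yᵢ − βxᵢ)²/(2·2) − β²/(2·9) + const.
Setting the derivative to zero: Σxᵢ(yᵢ − βxᵢ)/2 − β/9 = 0, so β = Σxᵢyᵢ / (Σxᵢ² + σ²/τ²).
Σxᵢyᵢ = 2·8 + 3·6 + 6·17 = 136; Σxᵢ² = 49; σ²/τ² = 2/9.
β̂_MAP = 136 / (49 + 2/9) = 136/(443/9) = 1224/443 ≈ 2.763.

β̂_MAP = 2.763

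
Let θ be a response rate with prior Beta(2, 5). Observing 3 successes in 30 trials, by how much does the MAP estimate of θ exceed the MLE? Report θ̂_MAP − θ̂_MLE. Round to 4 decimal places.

MAP − MLE = 0.0143

Posterior is Beta(5, 32); MAP = (5−1)/(37−2) = 4/35 ≈ 0.11429.
MLE ignores the prior: θ̂_MLE = k/n = 3/30 ≈ 0.10000.
Difference = 4/35 − 3/30 = 1/70 ≈ 0.0143.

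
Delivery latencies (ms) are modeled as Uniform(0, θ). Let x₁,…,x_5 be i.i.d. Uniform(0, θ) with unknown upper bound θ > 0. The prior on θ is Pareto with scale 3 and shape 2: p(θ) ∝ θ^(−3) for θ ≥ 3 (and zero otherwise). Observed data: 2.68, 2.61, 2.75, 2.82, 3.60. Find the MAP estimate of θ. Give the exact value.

θ̂_MAP = 3.60

The Uniform(0, θ) likelihood is θ^(−n) for θ ≥ max(xᵢ), zero otherwise. Here max(xᵢ) = 3.60.
Posterior ∝ θ^(−3) · θ^(−5) = θ^(−8) on θ ≥ max(3, 3.60) = 3.60.
This density is strictly decreasing in θ, so the posterior mode lies at the lower boundary of the support.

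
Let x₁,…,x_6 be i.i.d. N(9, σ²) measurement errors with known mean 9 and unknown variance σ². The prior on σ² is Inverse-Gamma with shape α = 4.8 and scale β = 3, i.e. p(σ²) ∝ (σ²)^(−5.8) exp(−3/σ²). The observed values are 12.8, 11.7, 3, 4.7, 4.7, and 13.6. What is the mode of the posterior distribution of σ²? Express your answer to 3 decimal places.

σ̂²_MAP = 6.924

Sum of squared deviations about the known mean: SS = (12.8−9)² + (11.7−9)² + (3−9)² + (4.7−9)² + (4.7−9)² + (13.6−9)² = 115.87.
The Normal likelihood contributes (σ²)^(−n/2) exp(−SS/(2σ²)), so the posterior is Inverse-Gamma(α + n/2, β + SS/2) = Inverse-Gamma(7.8, 60.935).
The mode of Inverse-Gamma(a, b) is b/(a+1) = 60.935/8.8 ≈ 6.924.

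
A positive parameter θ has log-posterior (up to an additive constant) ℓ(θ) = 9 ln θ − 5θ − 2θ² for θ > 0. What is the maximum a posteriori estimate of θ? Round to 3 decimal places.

θ̂_MAP = 1.000

ℓ'(θ) = 9/θ − 5 − 4θ. Setting this to zero and multiplying by θ: 4θ² + 5θ − 9 = 0.
θ = (−5 + √(5² + 4·4·9)) / (2·4) = (−5 + √169) / 8 = (−5 + 13)/8 = 1.
ℓ''(θ) = −9/θ² − 4 < 0, confirming a maximum.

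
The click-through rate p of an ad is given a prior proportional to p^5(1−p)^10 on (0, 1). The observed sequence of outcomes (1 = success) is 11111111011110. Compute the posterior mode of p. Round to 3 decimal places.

The prior density ∝ p^5(1−p)^10 is the kernel of Beta(6, 11).
Data: 12 successes in 14 trials (from the sequence). The binomial likelihood contributes p^12(1−p)^2, so the posterior is Beta(6+12, 11+2) = Beta(18, 13).
For Beta(a, b) with a, b > 1 the mode is (a−1)/(a+b−2) = 17/29 ≈ 0.586.

p̂_MAP = 0.586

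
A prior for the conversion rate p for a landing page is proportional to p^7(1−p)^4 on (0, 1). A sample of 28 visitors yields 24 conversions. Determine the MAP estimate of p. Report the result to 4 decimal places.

The prior density ∝ p^7(1−p)^4 is the kernel of Beta(8, 5).
Data: 24 successes in 28 trials. The binomial likelihood contributes p^24(1−p)^4, so the posterior is Beta(8+24, 5+4) = Beta(32, 9).
For Beta(a, b) with a, b > 1 the mode is (a−1)/(a+b−2) = 31/39 ≈ 0.7949.

p̂_MAP = 0.7949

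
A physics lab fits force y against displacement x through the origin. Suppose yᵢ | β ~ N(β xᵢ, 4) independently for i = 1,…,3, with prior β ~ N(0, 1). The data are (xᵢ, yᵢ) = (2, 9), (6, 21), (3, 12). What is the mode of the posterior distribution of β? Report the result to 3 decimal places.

β̂_MAP = 3.396

log p(β | y) = −Σ(yᵢ − βxᵢ)²/(2·4) − β²/(2·1) + const.
Setting the derivative to zero: Σxᵢ(yᵢ − βxᵢ)/4 − β/1 = 0, so β = Σxᵢyᵢ / (Σxᵢ² + σ²/τ²).
Σxᵢyᵢ = 2·9 + 6·21 + 3·12 = 180; Σxᵢ² = 49; σ²/τ² = 4.
β̂_MAP = 180 / (49 + 4) = 180/53 ≈ 3.396.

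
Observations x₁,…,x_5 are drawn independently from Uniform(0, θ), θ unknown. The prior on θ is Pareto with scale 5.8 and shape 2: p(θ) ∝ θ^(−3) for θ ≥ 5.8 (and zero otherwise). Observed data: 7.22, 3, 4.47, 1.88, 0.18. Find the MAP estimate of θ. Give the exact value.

θ̂_MAP = 7.22

The Uniform(0, θ) likelihood is θ^(−n) for θ ≥ max(xᵢ), zero otherwise. Here max(xᵢ) = 7.22.
Posterior ∝ θ^(−3) · θ^(−5) = θ^(−8) on θ ≥ max(5.8, 7.22) = 7.22.
This density is strictly decreasing in θ, so the posterior mode lies at the lower boundary of the support.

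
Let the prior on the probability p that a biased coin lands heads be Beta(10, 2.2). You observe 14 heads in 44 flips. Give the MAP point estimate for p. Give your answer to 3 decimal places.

Prior: Beta(10, 2.2).
Data: 14 successes in 44 trials. The binomial likelihood contributes p^14(1−p)^30, so the posterior is Beta(10+14, 2.2+30) = Beta(24, 32.2).
For Beta(a, b) with a, b > 1 the mode is (a−1)/(a+b−2) = 23/54.2 ≈ 0.424.

p̂_MAP = 0.424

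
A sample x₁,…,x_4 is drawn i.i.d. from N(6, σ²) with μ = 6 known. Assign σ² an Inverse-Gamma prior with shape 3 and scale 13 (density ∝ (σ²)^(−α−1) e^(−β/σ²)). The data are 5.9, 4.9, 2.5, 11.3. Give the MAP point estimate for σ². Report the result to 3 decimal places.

σ̂²_MAP = 5.630

Sum of squared deviations about the known mean: SS = (5.9−6)² + (4.9−6)² + (2.5−6)² + (11.3−6)² = 41.56.
The Normal likelihood contributes (σ²)^(−n/2) exp(−SS/(2σ²)), so the posterior is Inverse-Gamma(α + n/2, β + SS/2) = Inverse-Gamma(5, 33.78).
The mode of Inverse-Gamma(a, b) is b/(a+1) = 33.78/6 ≈ 5.630.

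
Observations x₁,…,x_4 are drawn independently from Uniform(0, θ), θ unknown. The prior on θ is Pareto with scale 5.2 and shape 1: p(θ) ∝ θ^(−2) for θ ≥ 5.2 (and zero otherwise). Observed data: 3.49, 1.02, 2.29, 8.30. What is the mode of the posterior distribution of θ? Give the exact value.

θ̂_MAP = 8.30

The Uniform(0, θ) likelihood is θ^(−n) for θ ≥ max(xᵢ), zero otherwise. Here max(xᵢ) = 8.30.
Posterior ∝ θ^(−2) · θ^(−4) = θ^(−6) on θ ≥ max(5.2, 8.30) = 8.30.
This density is strictly decreasing in θ, so the posterior mode lies at the lower boundary of the support.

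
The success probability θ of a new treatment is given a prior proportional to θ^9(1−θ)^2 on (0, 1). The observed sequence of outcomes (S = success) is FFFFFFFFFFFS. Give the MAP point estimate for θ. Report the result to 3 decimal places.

θ̂_MAP = 0.435

The prior density ∝ θ^9(1−θ)^2 is the kernel of Beta(10, 3).
Data: 1 success in 12 trials (from the sequence). The binomial likelihood contributes θ(1−θ)^11, so the posterior is Beta(10+1, 3+11) = Beta(11, 14).
For Beta(a, b) with a, b > 1 the mode is (a−1)/(a+b−2) = 10/23 ≈ 0.435.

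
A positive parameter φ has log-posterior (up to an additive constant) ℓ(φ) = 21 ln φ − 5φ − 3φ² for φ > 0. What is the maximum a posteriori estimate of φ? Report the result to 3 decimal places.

ℓ'(φ) = 21/φ − 5 − 6φ. Setting this to zero and multiplying by φ: 6φ² + 5φ − 21 = 0.
φ = (−5 + √(5² + 4·6·21)) / (2·6) = (−5 + √529) / 12 = (−5 + 23)/12 = 3/2.
ℓ''(φ) = −21/φ² − 6 < 0, confirming a maximum.

φ̂_MAP = 1.500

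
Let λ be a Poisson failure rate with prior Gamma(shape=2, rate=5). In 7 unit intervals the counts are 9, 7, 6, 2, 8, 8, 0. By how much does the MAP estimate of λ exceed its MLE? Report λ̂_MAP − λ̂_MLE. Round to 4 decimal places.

Σxᵢ = 40. Posterior is Gamma(42, 12); MAP = (42−1)/12 = 41/12 ≈ 3.41667.
MLE = x̄ = 40/7 ≈ 5.71429.
Difference = 41/12 − 40/7 = -193/84 ≈ -2.2976.

MAP − MLE = -2.2976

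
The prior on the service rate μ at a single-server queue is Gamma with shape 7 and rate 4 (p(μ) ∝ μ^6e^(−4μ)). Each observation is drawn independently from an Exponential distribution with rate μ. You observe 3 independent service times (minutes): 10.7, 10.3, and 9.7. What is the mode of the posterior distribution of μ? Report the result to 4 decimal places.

The Exponential(rate=μ) likelihood is ∝ μ^n e^(−μΣtᵢ). Here n = 3 and Σtᵢ = 10.7 + 10.3 + 9.7 = 30.7.
Posterior ∝ μ^6e^(−4μ) · μ^3e^(−30.7μ) = μ^9e^(−34.7μ), i.e. Gamma(10, 34.7).
Mode = (a−1)/b = 9/34.7 ≈ 0.2594.

μ̂_MAP = 0.2594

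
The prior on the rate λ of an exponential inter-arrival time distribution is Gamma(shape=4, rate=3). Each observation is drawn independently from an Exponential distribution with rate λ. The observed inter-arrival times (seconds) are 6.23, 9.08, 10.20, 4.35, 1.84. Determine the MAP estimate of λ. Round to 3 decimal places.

λ̂_MAP = 0.231

The Exponential(rate=λ) likelihood is ∝ λ^n e^(−λΣtᵢ). Here n = 5 and Σtᵢ = 6.23 + 9.08 + 10.20 + 4.35 + 1.84 = 31.70.
Posterior ∝ λ^3e^(−3λ) · λ^5e^(−31.70λ) = λ^8e^(−34.70λ), i.e. Gamma(9, 34.70).
Mode = (a−1)/b = 8/34.70 ≈ 0.231.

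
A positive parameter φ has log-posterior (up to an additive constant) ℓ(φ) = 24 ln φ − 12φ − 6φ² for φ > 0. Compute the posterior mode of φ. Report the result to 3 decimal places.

φ̂_MAP = 1.000

ℓ'(φ) = 24/φ − 12 − 12φ. Setting this to zero and multiplying by φ: 12φ² + 12φ − 24 = 0.
φ = (−12 + √(12² + 4·12·24)) / (2·12) = (−12 + √1296) / 24 = (−12 + 36)/24 = 1.
ℓ''(φ) = −24/φ² − 12 < 0, confirming a maximum.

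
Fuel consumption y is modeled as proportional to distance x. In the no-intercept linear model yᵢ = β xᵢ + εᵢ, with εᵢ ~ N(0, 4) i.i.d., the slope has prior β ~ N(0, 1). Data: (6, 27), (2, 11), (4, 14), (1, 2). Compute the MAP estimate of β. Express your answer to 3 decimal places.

β̂_MAP = 3.967

log p(β | y) = −Σ(yᵢ − βxᵢ)²/(2·4) − β²/(2·1) + const.
Setting the derivative to zero: Σxᵢ(yᵢ − βxᵢ)/4 − β/1 = 0, so β = Σxᵢyᵢ / (Σxᵢ² + σ²/τ²).
Σxᵢyᵢ = 6·27 + 2·11 + 4·14 + 1·2 = 242; Σxᵢ² = 57; σ²/τ² = 4.
β̂_MAP = 242 / (57 + 4) = 242/61 ≈ 3.967.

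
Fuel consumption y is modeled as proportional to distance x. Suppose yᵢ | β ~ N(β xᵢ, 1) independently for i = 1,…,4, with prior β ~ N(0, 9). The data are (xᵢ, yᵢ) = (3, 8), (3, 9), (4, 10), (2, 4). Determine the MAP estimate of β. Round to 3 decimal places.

log p(β | y) = −Σ(yᵢ − βxᵢ)²/(2·1) − β²/(2·9) + const.
Setting the derivative to zero: Σxᵢ(yᵢ − βxᵢ)/1 − β/9 = 0, so β = Σxᵢyᵢ / (Σxᵢ² + σ²/τ²).
Σxᵢyᵢ = 3·8 + 3·9 + 4·10 + 2·4 = 99; Σxᵢ² = 38; σ²/τ² = 1/9.
β̂_MAP = 99 / (38 + 1/9) = 99/(343/9) = 891/343 ≈ 2.598.

β̂_MAP = 2.598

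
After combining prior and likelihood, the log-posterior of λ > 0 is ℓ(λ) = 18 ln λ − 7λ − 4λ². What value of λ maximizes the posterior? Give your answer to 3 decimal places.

λ̂_MAP = 1.125

ℓ'(λ) = 18/λ − 7 − 8λ. Setting this to zero and multiplying by λ: 8λ² + 7λ − 18 = 0.
λ = (−7 + √(7² + 4·8·18)) / (2·8) = (−7 + √625) / 16 = (−7 + 25)/16 = 9/8.
ℓ''(λ) = −18/λ² − 8 < 0, confirming a maximum.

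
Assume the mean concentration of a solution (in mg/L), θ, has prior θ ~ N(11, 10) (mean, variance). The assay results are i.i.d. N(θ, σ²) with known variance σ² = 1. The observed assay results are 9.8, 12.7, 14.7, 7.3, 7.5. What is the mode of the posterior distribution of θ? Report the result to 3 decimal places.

n = 5; x̄ = (9.8 + 12.7 + 14.7 + 7.3 + 7.5)/5 = 52/5 = 10.4.
For a Normal prior and Normal likelihood with known variance, the posterior is Normal; its mode equals its mean, the precision-weighted average.
Prior precision 1/σ₀² = 1/10 = 0.1; data precision n/σ² = 5/1 = 5.
θ̂ = (0.1·11 + 5·10.4) / (0.1 + 5) = 53.1/5.1 = 177/17 ≈ 10.412.

θ̂_MAP = 10.412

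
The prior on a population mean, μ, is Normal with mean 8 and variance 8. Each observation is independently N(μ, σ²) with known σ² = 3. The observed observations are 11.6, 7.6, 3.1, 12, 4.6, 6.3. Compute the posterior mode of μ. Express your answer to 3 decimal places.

μ̂_MAP = 7.561

n = 6; x̄ = (11.6 + 7.6 + 3.1 + 12 + 4.6 + 6.3)/6 = 45.2/6 = 113/15 ≈ 7.5333.
For a Normal prior and Normal likelihood with known variance, the posterior is Normal; its mode equals its mean, the precision-weighted average.
Prior precision 1/σ₀² = 1/8 = 0.125; data precision n/σ² = 6/3 = 2.
μ̂ = (0.125·8 + 2·(113/15)) / (0.125 + 2) = (241/15)/2.125 = 1928/255 ≈ 7.561.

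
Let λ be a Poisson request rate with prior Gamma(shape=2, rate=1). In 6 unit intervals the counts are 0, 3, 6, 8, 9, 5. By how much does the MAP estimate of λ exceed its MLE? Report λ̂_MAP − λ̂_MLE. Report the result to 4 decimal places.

Σxᵢ = 31. Posterior is Gamma(33, 7); MAP = (33−1)/7 = 32/7 ≈ 4.57143.
MLE = x̄ = 31/6 ≈ 5.16667.
Difference = 32/7 − 31/6 = -25/42 ≈ -0.5952.

MAP − MLE = -0.5952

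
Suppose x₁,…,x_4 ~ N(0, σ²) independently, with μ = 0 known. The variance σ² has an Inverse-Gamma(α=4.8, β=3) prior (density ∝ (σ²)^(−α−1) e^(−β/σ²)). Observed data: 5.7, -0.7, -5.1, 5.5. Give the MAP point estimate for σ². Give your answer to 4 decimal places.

Sum of squared deviations about the known mean: SS = (5.7−0)² + (-0.7−0)² + (-5.1−0)² + (5.5−0)² = 89.24.
The Normal likelihood contributes (σ²)^(−n/2) exp(−SS/(2σ²)), so the posterior is Inverse-Gamma(α + n/2, β + SS/2) = Inverse-Gamma(6.8, 47.62).
The mode of Inverse-Gamma(a, b) is b/(a+1) = 47.62/7.8 ≈ 6.1051.

σ̂²_MAP = 6.1051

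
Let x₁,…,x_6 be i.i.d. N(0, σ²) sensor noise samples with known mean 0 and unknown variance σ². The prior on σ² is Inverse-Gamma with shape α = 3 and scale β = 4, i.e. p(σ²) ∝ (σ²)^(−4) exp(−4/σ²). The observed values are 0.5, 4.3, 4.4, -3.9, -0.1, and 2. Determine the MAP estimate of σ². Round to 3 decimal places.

σ̂²_MAP = 4.666

Sum of squared deviations about the known mean: SS = (0.5−0)² + (4.3−0)² + (4.4−0)² + (-3.9−0)² + (-0.1−0)² + (2−0)² = 57.32.
The Normal likelihood contributes (σ²)^(−n/2) exp(−SS/(2σ²)), so the posterior is Inverse-Gamma(α + n/2, β + SS/2) = Inverse-Gamma(6, 32.66).
The mode of Inverse-Gamma(a, b) is b/(a+1) = 32.66/7 ≈ 4.666.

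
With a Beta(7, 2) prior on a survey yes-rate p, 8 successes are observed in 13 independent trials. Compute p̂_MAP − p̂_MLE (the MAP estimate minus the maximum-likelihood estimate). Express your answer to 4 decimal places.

MAP − MLE = 0.0846

Posterior is Beta(15, 7); MAP = (15−1)/(22−2) = 14/20 ≈ 0.70000.
MLE ignores the prior: p̂_MLE = k/n = 8/13 ≈ 0.61538.
Difference = 14/20 − 8/13 = 11/130 ≈ 0.0846.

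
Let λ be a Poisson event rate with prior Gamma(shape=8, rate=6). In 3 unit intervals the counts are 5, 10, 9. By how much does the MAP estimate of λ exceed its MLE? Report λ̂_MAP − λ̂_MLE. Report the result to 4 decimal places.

MAP − MLE = -4.5556

Σxᵢ = 24. Posterior is Gamma(32, 9); MAP = (32−1)/9 = 31/9 ≈ 3.44444.
MLE = x̄ = 24/3 ≈ 8.00000.
Difference = 31/9 − 24/3 = -41/9 ≈ -4.5556.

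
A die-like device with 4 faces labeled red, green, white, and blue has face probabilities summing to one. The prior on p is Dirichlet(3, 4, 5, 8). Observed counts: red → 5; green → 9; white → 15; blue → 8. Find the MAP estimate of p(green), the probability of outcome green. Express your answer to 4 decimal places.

The posterior is Dirichlet(αᵢ + nᵢ) = Dirichlet(8, 13, 20, 16).
For a Dirichlet(a₁,…,a_K) with all aᵢ > 1, the mode has j-th component (aⱼ − 1)/(Σaᵢ − K).
Here Σaᵢ = 57 and K = 4, so p(green) = (13 − 1)/(57 − 4) = 12/53 ≈ 0.2264.

MAP estimate of p(green) = 0.2264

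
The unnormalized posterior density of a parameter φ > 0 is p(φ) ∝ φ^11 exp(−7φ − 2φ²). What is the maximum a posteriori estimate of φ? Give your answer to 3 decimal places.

φ̂_MAP = 1.000

ℓ'(φ) = 11/φ − 7 − 4φ. Setting this to zero and multiplying by φ: 4φ² + 7φ − 11 = 0.
φ = (−7 + √(7² + 4·4·11)) / (2·4) = (−7 + √225) / 8 = (−7 + 15)/8 = 1.
ℓ''(φ) = −11/φ² − 4 < 0, confirming a maximum.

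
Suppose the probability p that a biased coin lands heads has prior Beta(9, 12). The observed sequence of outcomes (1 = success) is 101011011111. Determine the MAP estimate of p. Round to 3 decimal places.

p̂_MAP = 0.548

Prior: Beta(9, 12).
Data: 9 successes in 12 trials (from the sequence). The binomial likelihood contributes p^9(1−p)^3, so the posterior is Beta(9+9, 12+3) = Beta(18, 15).
For Beta(a, b) with a, b > 1 the mode is (a−1)/(a+b−2) = 17/31 ≈ 0.548.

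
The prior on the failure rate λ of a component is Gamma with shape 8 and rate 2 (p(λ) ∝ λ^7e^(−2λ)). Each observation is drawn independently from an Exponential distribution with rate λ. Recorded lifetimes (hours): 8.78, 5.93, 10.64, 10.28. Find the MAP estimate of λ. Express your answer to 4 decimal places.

The Exponential(rate=λ) likelihood is ∝ λ^n e^(−λΣtᵢ). Here n = 4 and Σtᵢ = 8.78 + 5.93 + 10.64 + 10.28 = 35.63.
Posterior ∝ λ^7e^(−2λ) · λ^4e^(−35.63λ) = λ^11e^(−37.63λ), i.e. Gamma(12, 37.63).
Mode = (a−1)/b = 11/37.63 ≈ 0.2923.

λ̂_MAP = 0.2923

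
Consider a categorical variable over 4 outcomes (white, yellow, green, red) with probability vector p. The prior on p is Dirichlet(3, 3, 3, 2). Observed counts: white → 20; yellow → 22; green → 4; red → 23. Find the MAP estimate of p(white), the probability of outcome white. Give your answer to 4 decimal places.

MAP estimate of p(white) = 0.2895

The posterior is Dirichlet(αᵢ + nᵢ) = Dirichlet(23, 25, 7, 25).
For a Dirichlet(a₁,…,a_K) with all aᵢ > 1, the mode has j-th component (aⱼ − 1)/(Σaᵢ − K).
Here Σaᵢ = 80 and K = 4, so p(white) = (23 − 1)/(80 − 4) = 22/76 ≈ 0.2895.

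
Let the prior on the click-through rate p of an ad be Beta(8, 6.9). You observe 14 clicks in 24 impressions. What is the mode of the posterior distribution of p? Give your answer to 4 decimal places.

p̂_MAP = 0.5691

Prior: Beta(8, 6.9).
Data: 14 successes in 24 trials. The binomial likelihood contributes p^14(1−p)^10, so the posterior is Beta(8+14, 6.9+10) = Beta(22, 16.9).
For Beta(a, b) with a, b > 1 the mode is (a−1)/(a+b−2) = 21/36.9 ≈ 0.5691.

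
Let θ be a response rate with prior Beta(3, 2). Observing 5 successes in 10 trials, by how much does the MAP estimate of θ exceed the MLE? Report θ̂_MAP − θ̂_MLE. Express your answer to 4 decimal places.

Posterior is Beta(8, 7); MAP = (8−1)/(15−2) = 7/13 ≈ 0.53846.
MLE ignores the prior: θ̂_MLE = k/n = 5/10 ≈ 0.50000.
Difference = 7/13 − 5/10 = 1/26 ≈ 0.0385.

MAP − MLE = 0.0385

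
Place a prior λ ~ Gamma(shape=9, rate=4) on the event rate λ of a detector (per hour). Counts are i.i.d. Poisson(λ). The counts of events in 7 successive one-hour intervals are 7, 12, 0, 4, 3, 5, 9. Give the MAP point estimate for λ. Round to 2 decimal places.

Σxᵢ = 7+12+0+4+3+5+9 = 40, with n = 7.
Posterior ∝ λ^8e^(−4λ) · λ^40e^(−7λ) = λ^48e^(−11λ), i.e. Gamma(shape=49, rate=11).
The mode of a Gamma(a, b) with a ≥ 1 (shape–rate) is (a−1)/b = 48/11 ≈ 4.36.

λ̂_MAP = 4.36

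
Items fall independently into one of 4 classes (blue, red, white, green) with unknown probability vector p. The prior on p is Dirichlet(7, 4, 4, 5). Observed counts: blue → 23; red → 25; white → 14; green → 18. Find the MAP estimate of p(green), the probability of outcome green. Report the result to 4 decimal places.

The posterior is Dirichlet(αᵢ + nᵢ) = Dirichlet(30, 29, 18, 23).
For a Dirichlet(a₁,…,a_K) with all aᵢ > 1, the mode has j-th component (aⱼ − 1)/(Σaᵢ − K).
Here Σaᵢ = 100 and K = 4, so p(green) = (23 − 1)/(100 − 4) = 22/96 ≈ 0.2292.

MAP estimate of p(green) = 0.2292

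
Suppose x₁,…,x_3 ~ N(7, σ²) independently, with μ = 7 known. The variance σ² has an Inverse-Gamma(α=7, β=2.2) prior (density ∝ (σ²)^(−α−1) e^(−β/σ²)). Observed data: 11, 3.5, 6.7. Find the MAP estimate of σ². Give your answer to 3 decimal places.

σ̂²_MAP = 1.723

Sum of squared deviations about the known mean: SS = (11−7)² + (3.5−7)² + (6.7−7)² = 28.34.
The Normal likelihood contributes (σ²)^(−n/2) exp(−SS/(2σ²)), so the posterior is Inverse-Gamma(α + n/2, β + SS/2) = Inverse-Gamma(8.5, 16.37).
The mode of Inverse-Gamma(a, b) is b/(a+1) = 16.37/9.5 ≈ 1.723.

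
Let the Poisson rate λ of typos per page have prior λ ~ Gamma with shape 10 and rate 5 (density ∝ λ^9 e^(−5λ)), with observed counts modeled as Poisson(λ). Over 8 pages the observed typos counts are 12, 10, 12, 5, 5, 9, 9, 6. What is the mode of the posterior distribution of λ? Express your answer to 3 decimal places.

λ̂_MAP = 5.923

Σxᵢ = 12+10+12+5+5+9+9+6 = 68, with n = 8.
Posterior ∝ λ^9e^(−5λ) · λ^68e^(−8λ) = λ^77e^(−13λ), i.e. Gamma(shape=78, rate=13).
The mode of a Gamma(a, b) with a ≥ 1 (shape–rate) is (a−1)/b = 77/13 ≈ 5.923.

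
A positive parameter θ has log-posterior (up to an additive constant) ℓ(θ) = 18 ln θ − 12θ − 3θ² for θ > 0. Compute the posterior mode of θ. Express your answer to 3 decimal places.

ℓ'(θ) = 18/θ − 12 − 6θ. Setting this to zero and multiplying by θ: 6θ² + 12θ − 18 = 0.
θ = (−12 + √(12² + 4·6·18)) / (2·6) = (−12 + √576) / 12 = (−12 + 24)/12 = 1.
ℓ''(θ) = −18/θ² − 6 < 0, confirming a maximum.

θ̂_MAP = 1.000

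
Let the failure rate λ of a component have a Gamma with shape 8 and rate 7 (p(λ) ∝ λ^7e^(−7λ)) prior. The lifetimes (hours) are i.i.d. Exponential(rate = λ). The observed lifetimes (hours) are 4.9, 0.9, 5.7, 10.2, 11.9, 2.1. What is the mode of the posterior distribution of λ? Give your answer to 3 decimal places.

λ̂_MAP = 0.304

The Exponential(rate=λ) likelihood is ∝ λ^n e^(−λΣtᵢ). Here n = 6 and Σtᵢ = 4.9 + 0.9 + 5.7 + 10.2 + 11.9 + 2.1 = 35.7.
Posterior ∝ λ^7e^(−7λ) · λ^6e^(−35.7λ) = λ^13e^(−42.7λ), i.e. Gamma(14, 42.7).
Mode = (a−1)/b = 13/42.7 ≈ 0.304.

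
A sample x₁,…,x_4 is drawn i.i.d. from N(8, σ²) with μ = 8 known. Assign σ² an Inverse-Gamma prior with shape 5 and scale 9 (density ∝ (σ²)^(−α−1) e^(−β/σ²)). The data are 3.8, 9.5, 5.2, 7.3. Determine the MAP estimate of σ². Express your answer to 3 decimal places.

σ̂²_MAP = 2.889

Sum of squared deviations about the known mean: SS = (3.8−8)² + (9.5−8)² + (5.2−8)² + (7.3−8)² = 28.22.
The Normal likelihood contributes (σ²)^(−n/2) exp(−SS/(2σ²)), so the posterior is Inverse-Gamma(α + n/2, β + SS/2) = Inverse-Gamma(7, 23.11).
The mode of Inverse-Gamma(a, b) is b/(a+1) = 23.11/8 ≈ 2.889.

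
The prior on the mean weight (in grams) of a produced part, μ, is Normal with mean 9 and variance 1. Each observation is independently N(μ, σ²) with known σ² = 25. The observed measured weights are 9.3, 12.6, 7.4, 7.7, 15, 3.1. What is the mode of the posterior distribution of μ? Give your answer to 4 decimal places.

n = 6; x̄ = (9.3 + 12.6 + 7.4 + 7.7 + 15 + 3.1)/6 = 55.1/6 = 551/60 ≈ 9.1833.
For a Normal prior and Normal likelihood with known variance, the posterior is Normal; its mode equals its mean, the precision-weighted average.
Prior precision 1/σ₀² = 1/1 = 1; data precision n/σ² = 6/25 = 0.24.
μ̂ = (1·9 + 0.24·(551/60)) / (1 + 0.24) = 11.204/1.24 = 2801/310 ≈ 9.0355.

μ̂_MAP = 9.0355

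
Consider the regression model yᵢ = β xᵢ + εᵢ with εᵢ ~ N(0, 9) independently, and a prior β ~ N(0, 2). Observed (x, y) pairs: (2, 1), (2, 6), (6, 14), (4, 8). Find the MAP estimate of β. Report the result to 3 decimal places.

β̂_MAP = 2.016

log p(β | y) = −Σ(yᵢ − βxᵢ)²/(2·9) − β²/(2·2) + const.
Setting the derivative to zero: Σxᵢ(yᵢ − βxᵢ)/9 − β/2 = 0, so β = Σxᵢyᵢ / (Σxᵢ² + σ²/τ²).
Σxᵢyᵢ = 2·1 + 2·6 + 6·14 + 4·8 = 130; Σxᵢ² = 60; σ²/τ² = 4.5.
β̂_MAP = 130 / (60 + 4.5) = 130/64.5 ≈ 2.016.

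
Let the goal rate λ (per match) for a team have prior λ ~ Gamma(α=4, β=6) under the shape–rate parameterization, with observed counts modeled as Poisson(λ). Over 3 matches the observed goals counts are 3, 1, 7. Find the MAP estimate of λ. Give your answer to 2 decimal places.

Σxᵢ = 3+1+7 = 11, with n = 3.
Posterior ∝ λ^3e^(−6λ) · λ^11e^(−3λ) = λ^14e^(−9λ), i.e. Gamma(shape=15, rate=9).
The mode of a Gamma(a, b) with a ≥ 1 (shape–rate) is (a−1)/b = 14/9 ≈ 1.56.

λ̂_MAP = 1.56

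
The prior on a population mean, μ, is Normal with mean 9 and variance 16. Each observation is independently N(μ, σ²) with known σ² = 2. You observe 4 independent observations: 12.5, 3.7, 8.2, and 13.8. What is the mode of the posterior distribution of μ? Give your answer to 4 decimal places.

μ̂_MAP = 9.5333

n = 4; x̄ = (12.5 + 3.7 + 8.2 + 13.8)/4 = 38.2/4 = 9.55.
For a Normal prior and Normal likelihood with known variance, the posterior is Normal; its mode equals its mean, the precision-weighted average.
Prior precision 1/σ₀² = 1/16 = 0.0625; data precision n/σ² = 4/2 = 2.
μ̂ = (0.0625·9 + 2·9.55) / (0.0625 + 2) = 19.6625/2.0625 = 143/15 ≈ 9.5333.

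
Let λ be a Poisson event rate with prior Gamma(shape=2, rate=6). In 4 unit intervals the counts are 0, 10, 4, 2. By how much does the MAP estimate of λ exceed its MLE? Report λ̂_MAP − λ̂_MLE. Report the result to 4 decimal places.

MAP − MLE = -2.3000

Σxᵢ = 16. Posterior is Gamma(18, 10); MAP = (18−1)/10 = 17/10 ≈ 1.70000.
MLE = x̄ = 16/4 ≈ 4.00000.
Difference = 17/10 − 16/4 = -23/10 ≈ -2.3000.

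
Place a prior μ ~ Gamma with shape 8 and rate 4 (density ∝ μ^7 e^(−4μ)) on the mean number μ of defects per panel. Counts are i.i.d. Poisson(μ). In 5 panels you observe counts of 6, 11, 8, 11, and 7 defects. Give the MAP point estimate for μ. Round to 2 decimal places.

μ̂_MAP = 5.56

Σxᵢ = 6+11+8+11+7 = 43, with n = 5.
Posterior ∝ μ^7e^(−4μ) · μ^43e^(−5μ) = μ^50e^(−9μ), i.e. Gamma(shape=51, rate=9).
The mode of a Gamma(a, b) with a ≥ 1 (shape–rate) is (a−1)/b = 50/9 ≈ 5.56.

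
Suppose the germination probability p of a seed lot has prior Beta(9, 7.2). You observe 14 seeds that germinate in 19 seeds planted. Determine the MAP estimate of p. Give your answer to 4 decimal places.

Prior: Beta(9, 7.2).
Data: 14 successes in 19 trials. The binomial likelihood contributes p^14(1−p)^5, so the posterior is Beta(9+14, 7.2+5) = Beta(23, 12.2).
For Beta(a, b) with a, b > 1 the mode is (a−1)/(a+b−2) = 22/33.2 ≈ 0.6627.

p̂_MAP = 0.6627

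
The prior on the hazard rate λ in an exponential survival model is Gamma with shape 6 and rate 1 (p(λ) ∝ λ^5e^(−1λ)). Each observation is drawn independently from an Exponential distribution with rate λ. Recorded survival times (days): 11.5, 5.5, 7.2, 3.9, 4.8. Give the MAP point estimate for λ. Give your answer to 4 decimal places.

λ̂_MAP = 0.2950

The Exponential(rate=λ) likelihood is ∝ λ^n e^(−λΣtᵢ). Here n = 5 and Σtᵢ = 11.5 + 5.5 + 7.2 + 3.9 + 4.8 = 32.9.
Posterior ∝ λ^5e^(−1λ) · λ^5e^(−32.9λ) = λ^10e^(−33.9λ), i.e. Gamma(11, 33.9).
Mode = (a−1)/b = 10/33.9 ≈ 0.2950.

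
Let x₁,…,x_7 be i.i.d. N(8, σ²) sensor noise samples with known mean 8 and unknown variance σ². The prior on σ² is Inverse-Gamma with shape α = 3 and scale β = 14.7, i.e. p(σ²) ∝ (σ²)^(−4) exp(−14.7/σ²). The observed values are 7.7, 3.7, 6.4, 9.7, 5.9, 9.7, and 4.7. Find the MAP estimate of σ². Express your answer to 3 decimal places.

σ̂²_MAP = 4.775

Sum of squared deviations about the known mean: SS = (7.7−8)² + (3.7−8)² + (6.4−8)² + (9.7−8)² + (5.9−8)² + (9.7−8)² + (4.7−8)² = 42.22.
The Normal likelihood contributes (σ²)^(−n/2) exp(−SS/(2σ²)), so the posterior is Inverse-Gamma(α + n/2, β + SS/2) = Inverse-Gamma(6.5, 35.81).
The mode of Inverse-Gamma(a, b) is b/(a+1) = 35.81/7.5 ≈ 4.775.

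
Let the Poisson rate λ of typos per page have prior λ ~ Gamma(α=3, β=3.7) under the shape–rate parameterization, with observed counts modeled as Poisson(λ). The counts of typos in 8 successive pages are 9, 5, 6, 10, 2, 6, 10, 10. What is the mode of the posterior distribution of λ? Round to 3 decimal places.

λ̂_MAP = 5.128

Σxᵢ = 9+5+6+10+2+6+10+10 = 58, with n = 8.
Posterior ∝ λ^2e^(−3.7λ) · λ^58e^(−8λ) = λ^60e^(−11.7λ), i.e. Gamma(shape=61, rate=11.7).
The mode of a Gamma(a, b) with a ≥ 1 (shape–rate) is (a−1)/b = 60/11.7 ≈ 5.128.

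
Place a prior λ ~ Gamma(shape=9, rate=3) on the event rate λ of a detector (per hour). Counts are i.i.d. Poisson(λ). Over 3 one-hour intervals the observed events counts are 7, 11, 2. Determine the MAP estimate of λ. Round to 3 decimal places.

λ̂_MAP = 4.667

Σxᵢ = 7+11+2 = 20, with n = 3.
Posterior ∝ λ^8e^(−3λ) · λ^20e^(−3λ) = λ^28e^(−6λ), i.e. Gamma(shape=29, rate=6).
The mode of a Gamma(a, b) with a ≥ 1 (shape–rate) is (a−1)/b = 28/6 ≈ 4.667.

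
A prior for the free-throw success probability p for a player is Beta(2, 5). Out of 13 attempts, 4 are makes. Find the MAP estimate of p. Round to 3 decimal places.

Prior: Beta(2, 5).
Data: 4 successes in 13 trials. The binomial likelihood contributes p^4(1−p)^9, so the posterior is Beta(2+4, 5+9) = Beta(6, 14).
For Beta(a, b) with a, b > 1 the mode is (a−1)/(a+b−2) = 5/18 ≈ 0.278.

p̂_MAP = 0.278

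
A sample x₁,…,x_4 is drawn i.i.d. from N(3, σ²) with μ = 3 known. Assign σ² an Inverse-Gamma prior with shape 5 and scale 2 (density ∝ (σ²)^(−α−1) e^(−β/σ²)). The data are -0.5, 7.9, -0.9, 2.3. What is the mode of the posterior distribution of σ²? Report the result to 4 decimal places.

σ̂²_MAP = 3.4975

Sum of squared deviations about the known mean: SS = (-0.5−3)² + (7.9−3)² + (-0.9−3)² + (2.3−3)² = 51.96.
The Normal likelihood contributes (σ²)^(−n/2) exp(−SS/(2σ²)), so the posterior is Inverse-Gamma(α + n/2, β + SS/2) = Inverse-Gamma(7, 27.98).
The mode of Inverse-Gamma(a, b) is b/(a+1) = 27.98/8 ≈ 3.4975.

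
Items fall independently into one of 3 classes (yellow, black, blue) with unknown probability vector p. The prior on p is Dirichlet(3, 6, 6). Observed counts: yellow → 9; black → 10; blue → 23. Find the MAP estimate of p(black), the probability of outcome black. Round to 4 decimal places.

MAP estimate of p(black) = 0.2778

The posterior is Dirichlet(αᵢ + nᵢ) = Dirichlet(12, 16, 29).
For a Dirichlet(a₁,…,a_K) with all aᵢ > 1, the mode has j-th component (aⱼ − 1)/(Σaᵢ − K).
Here Σaᵢ = 57 and K = 3, so p(black) = (16 − 1)/(57 − 3) = 15/54 ≈ 0.2778.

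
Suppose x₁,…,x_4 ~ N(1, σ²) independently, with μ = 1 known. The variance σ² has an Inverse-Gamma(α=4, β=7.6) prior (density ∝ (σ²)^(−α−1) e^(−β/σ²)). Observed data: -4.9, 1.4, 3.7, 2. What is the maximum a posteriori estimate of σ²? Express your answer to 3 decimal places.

σ̂²_MAP = 4.176

Sum of squared deviations about the known mean: SS = (-4.9−1)² + (1.4−1)² + (3.7−1)² + (2−1)² = 43.26.
The Normal likelihood contributes (σ²)^(−n/2) exp(−SS/(2σ²)), so the posterior is Inverse-Gamma(α + n/2, β + SS/2) = Inverse-Gamma(6, 29.23).
The mode of Inverse-Gamma(a, b) is b/(a+1) = 29.23/7 ≈ 4.176.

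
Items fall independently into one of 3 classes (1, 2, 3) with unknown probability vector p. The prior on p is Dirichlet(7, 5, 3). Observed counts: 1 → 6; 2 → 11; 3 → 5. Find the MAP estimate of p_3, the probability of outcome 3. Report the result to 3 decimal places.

MAP estimate: 0.206

The posterior is Dirichlet(αᵢ + nᵢ) = Dirichlet(13, 16, 8).
For a Dirichlet(a₁,…,a_K) with all aᵢ > 1, the mode has j-th component (aⱼ − 1)/(Σaᵢ − K).
Here Σaᵢ = 37 and K = 3, so p_3 = (8 − 1)/(37 − 3) = 7/34 ≈ 0.206.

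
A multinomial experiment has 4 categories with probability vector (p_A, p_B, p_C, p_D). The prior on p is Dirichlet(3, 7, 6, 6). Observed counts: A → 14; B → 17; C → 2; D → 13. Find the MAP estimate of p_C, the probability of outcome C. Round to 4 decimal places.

The posterior is Dirichlet(αᵢ + nᵢ) = Dirichlet(17, 24, 8, 19).
For a Dirichlet(a₁,…,a_K) with all aᵢ > 1, the mode has j-th component (aⱼ − 1)/(Σaᵢ − K).
Here Σaᵢ = 68 and K = 4, so p_C = (8 − 1)/(68 − 4) = 7/64 ≈ 0.1094.

MAP estimate of p_C = 0.1094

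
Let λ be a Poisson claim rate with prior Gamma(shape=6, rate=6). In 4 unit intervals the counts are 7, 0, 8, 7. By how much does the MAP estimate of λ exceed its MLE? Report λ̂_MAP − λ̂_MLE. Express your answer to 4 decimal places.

Σxᵢ = 22. Posterior is Gamma(28, 10); MAP = (28−1)/10 = 27/10 ≈ 2.70000.
MLE = x̄ = 22/4 ≈ 5.50000.
Difference = 27/10 − 22/4 = -14/5 ≈ -2.8000.

MAP − MLE = -2.8000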